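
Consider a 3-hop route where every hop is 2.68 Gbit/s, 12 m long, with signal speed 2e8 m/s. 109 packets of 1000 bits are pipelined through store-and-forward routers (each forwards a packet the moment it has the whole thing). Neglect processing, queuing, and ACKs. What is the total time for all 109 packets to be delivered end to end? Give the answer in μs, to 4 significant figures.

Per-hop transmission t_tx = L/R = 1000/2680000000 = 0.373134 μs.
Per-hop propagation t_prop = 12/200000000 = 0.06 μs.
Pipeline fill: first packet needs 3·t_tx to clear all hops; remaining 108 packets each add one t_tx.
Total = (3+109-1)·t_tx + 3·t_prop = 111·0.373134 + 3·0.06 = 41.60 μs.

41.60 μs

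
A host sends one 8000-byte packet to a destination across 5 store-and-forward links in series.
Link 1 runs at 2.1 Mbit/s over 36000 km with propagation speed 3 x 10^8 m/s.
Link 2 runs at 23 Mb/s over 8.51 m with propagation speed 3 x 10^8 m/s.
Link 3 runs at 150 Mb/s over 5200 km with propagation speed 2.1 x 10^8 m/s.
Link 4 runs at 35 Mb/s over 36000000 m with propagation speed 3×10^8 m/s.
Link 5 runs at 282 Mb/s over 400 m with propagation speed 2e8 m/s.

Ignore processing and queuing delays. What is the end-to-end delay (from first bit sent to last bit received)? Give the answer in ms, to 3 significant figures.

301 ms

L = 8000 × 8 = 64000 bits.
Transmission delays (L/R per hop): 30.4762, 2.78261, 0.426667, 1.82857, 0.22695 ms; sum = 35.741 ms.
Propagation delays (d/s per hop): 120, 2.83667e-05, 24.7619, 120, 0.002 ms; sum = 264.764 ms.
End-to-end = 301 ms.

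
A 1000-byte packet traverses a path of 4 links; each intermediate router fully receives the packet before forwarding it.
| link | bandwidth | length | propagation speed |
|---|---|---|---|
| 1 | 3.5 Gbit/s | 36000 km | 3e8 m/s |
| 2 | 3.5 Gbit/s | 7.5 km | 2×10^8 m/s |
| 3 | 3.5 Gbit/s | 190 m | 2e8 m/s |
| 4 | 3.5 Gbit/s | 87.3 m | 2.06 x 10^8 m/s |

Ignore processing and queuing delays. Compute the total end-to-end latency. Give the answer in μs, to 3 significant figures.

L = 1000 × 8 = 8000 bits.
Transmission delay per hop = L/R = 8000/3500000000 = 2.28571 μs; 4 hops → 9.14286 μs.
Propagation delays (d/s per hop): 120000, 37.5, 0.95, 0.423786 μs; sum = 120039 μs.
End-to-end = 120000 μs.

120000 μs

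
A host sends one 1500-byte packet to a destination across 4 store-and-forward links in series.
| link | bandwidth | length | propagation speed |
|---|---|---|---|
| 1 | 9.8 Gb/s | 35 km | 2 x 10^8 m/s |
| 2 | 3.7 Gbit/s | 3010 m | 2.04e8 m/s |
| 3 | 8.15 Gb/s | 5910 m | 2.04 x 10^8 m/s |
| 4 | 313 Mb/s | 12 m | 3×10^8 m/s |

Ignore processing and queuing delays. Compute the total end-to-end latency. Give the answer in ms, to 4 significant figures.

0.2630 ms

L = 1500 × 8 = 12000 bits.
Transmission delays (L/R per hop): 0.00122449, 0.00324324, 0.00147239, 0.0383387 ms; sum = 0.0442788 ms.
Propagation delays (d/s per hop): 0.175, 0.0147549, 0.0289706, 4e-05 ms; sum = 0.218765 ms.
End-to-end = 0.2630 ms.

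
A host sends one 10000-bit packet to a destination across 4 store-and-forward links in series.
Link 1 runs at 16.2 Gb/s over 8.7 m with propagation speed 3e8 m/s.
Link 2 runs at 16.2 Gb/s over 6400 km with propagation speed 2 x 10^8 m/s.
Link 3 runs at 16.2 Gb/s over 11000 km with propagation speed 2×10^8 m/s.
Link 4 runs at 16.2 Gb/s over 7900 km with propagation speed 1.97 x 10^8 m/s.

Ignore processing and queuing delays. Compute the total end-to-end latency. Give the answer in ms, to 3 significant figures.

Transmission delay per hop = L/R = 10000/16200000000 = 0.000617284 ms; 4 hops → 0.00246914 ms.
Propagation delays (d/s per hop): 2.9e-05, 32, 55, 40.1015 ms; sum = 127.102 ms.
End-to-end = 127 ms.

127 ms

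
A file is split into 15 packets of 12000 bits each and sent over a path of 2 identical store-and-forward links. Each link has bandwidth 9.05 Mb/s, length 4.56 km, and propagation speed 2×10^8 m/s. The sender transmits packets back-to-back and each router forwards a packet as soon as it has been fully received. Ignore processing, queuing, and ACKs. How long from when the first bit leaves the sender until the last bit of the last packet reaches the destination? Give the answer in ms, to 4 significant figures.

21.26 ms

Per-hop transmission t_tx = L/R = 12000/9050000 = 1.32597 ms.
Per-hop propagation t_prop = 4560/200000000 = 0.0228 ms.
Pipeline fill: first packet needs 2·t_tx to clear all hops; remaining 14 packets each add one t_tx.
Total = (2+15-1)·t_tx + 2·t_prop = 16·1.32597 + 2·0.0228 = 21.26 ms.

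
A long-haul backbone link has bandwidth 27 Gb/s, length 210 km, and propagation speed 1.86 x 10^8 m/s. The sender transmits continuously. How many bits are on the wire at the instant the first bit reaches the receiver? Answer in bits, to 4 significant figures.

Propagation delay = 210000 / 186000000 = 0.00112903 s.
BDP = R × t_prop = 27000000000 × 0.00112903 = 30483900 bits.

30480000 bits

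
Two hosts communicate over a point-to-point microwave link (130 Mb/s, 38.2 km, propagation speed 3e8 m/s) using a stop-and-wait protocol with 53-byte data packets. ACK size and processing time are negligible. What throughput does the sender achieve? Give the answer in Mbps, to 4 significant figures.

t_tx = L/R = 424/130000000 = 3.26154e-06 s.
t_prop = 38200/300000000 = 0.000127333 s; RTT = 0.000254667 s.
Cycle = t_tx + RTT = 0.000257928 s.
Throughput = L / cycle = 424 / 0.000257928 = 1.644 Mbps.

1.644 Mbps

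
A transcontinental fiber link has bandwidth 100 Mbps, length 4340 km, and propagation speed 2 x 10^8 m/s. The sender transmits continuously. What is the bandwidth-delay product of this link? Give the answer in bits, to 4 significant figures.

Propagation delay = 4340000 / 200000000 = 0.0217 s.
BDP = R × t_prop = 100000000 × 0.0217 = 2170000 bits.

2170000 bits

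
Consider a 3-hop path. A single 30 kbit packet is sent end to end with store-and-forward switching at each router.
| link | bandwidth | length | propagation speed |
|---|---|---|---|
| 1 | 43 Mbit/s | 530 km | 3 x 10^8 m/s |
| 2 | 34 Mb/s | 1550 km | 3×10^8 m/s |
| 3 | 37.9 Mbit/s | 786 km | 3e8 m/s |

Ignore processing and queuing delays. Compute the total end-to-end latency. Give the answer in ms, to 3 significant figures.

11.9 ms

L = 30000 bits.
Transmission delays (L/R per hop): 0.697674, 0.882353, 0.791557 ms; sum = 2.37158 ms.
Propagation delays (d/s per hop): 1.76667, 5.16667, 2.62 ms; sum = 9.55333 ms.
End-to-end = 11.9 ms.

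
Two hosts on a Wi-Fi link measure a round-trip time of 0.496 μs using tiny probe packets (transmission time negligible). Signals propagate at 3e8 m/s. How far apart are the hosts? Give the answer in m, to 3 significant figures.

74.4 m

One-way propagation = RTT/2 = 0.248 μs.
d = s × t = 300000000 × 2.48e-07 = 74.4 m.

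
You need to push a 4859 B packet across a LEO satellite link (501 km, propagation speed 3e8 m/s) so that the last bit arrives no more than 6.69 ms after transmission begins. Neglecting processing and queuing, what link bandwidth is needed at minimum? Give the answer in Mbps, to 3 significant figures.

L = 38872 bits.
Propagation delay = 501000 / 300000000 = 1.67 ms.
Transmission budget = 6.69 − 1.67 = 5.02 ms.
R ≥ L / t_tx = 38872 bits / 0.00502 s = 7.74 Mbps.

7.74 Mbps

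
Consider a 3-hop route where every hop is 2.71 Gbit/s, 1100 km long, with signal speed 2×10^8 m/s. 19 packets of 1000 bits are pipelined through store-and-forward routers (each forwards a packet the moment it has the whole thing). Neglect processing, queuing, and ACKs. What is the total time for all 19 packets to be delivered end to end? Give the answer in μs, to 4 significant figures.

16510 μs

Per-hop transmission t_tx = L/R = 1000/2710000000 = 0.369004 μs.
Per-hop propagation t_prop = 1100000/200000000 = 5500 μs.
Pipeline fill: first packet needs 3·t_tx to clear all hops; remaining 18 packets each add one t_tx.
Total = (3+19-1)·t_tx + 3·t_prop = 21·0.369004 + 3·5500 = 16510 μs.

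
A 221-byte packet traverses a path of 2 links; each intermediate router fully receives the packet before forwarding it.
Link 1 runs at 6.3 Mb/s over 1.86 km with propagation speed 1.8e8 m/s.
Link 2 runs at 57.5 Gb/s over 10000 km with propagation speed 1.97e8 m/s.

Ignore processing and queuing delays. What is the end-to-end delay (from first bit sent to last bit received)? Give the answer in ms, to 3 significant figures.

L = 221 × 8 = 1768 bits.
Transmission delays (L/R per hop): 0.280635, 3.07478e-05 ms; sum = 0.280666 ms.
Propagation delays (d/s per hop): 0.0103333, 50.7614 ms; sum = 50.7718 ms.
End-to-end = 51.1 ms.

51.1 ms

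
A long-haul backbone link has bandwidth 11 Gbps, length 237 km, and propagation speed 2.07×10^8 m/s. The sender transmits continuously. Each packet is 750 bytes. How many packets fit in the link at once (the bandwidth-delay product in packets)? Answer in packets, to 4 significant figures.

Propagation delay = 237000 / 2.07e+08 = 0.00114493 s.
BDP = R × t_prop = 11000000000 × 0.00114493 = 12594200 bits.
In packets of 6000 bits: 2099 packets.

2099 packets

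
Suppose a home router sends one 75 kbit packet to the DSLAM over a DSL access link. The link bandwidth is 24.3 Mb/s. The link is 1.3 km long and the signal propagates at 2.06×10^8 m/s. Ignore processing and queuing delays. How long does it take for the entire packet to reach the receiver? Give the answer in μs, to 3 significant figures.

L = 75000 bits.
Transmission delay = L/R = 75000 / 24300000 = 3086.42 μs.
Propagation delay = d/s = 1300 m / 206000000 m/s = 6.31068 μs.
Total = 3090 μs.

3090 μs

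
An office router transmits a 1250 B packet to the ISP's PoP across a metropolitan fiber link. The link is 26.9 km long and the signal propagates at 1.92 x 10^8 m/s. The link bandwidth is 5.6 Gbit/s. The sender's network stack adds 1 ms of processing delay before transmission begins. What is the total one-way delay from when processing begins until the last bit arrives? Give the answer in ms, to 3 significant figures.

1.14 ms

L = 1250 × 8 = 10000 bits.
Transmission delay = L/R = 10000 / 5600000000 = 0.00178571 ms.
Propagation delay = d/s = 26900 m / 192000000 m/s = 0.140104 ms.
Plus processing delay 1 ms = 1 ms.
Total = 1.14 ms.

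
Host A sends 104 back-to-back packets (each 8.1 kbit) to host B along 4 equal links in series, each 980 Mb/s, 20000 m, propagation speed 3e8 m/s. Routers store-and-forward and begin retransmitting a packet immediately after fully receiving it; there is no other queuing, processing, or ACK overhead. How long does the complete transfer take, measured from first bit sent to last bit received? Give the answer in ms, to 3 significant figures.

1.15 ms

Per-hop transmission t_tx = L/R = 8100/980000000 = 0.00826531 ms.
Per-hop propagation t_prop = 20000/300000000 = 0.0666667 ms.
Pipeline fill: first packet needs 4·t_tx to clear all hops; remaining 103 packets each add one t_tx.
Total = (4+104-1)·t_tx + 4·t_prop = 107·0.00826531 + 4·0.0666667 = 1.15 ms.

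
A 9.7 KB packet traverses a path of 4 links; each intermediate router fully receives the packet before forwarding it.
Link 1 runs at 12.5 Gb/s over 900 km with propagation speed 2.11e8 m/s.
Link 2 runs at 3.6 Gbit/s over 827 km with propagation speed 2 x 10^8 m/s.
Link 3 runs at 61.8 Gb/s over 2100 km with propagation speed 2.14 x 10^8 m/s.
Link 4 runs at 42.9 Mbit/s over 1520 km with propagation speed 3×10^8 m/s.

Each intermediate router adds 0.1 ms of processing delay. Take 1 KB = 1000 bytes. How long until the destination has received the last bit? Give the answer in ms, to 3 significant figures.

L = 77600 bits.
Transmission delays (L/R per hop): 0.006208, 0.0215556, 0.00125566, 1.80886 ms; sum = 1.83788 ms.
Propagation delays (d/s per hop): 4.2654, 4.135, 9.81308, 5.06667 ms; sum = 23.2802 ms.
Processing at 3 router(s): 3 × 0.1 ms = 0.3 ms.
End-to-end = 25.4 ms.

25.4 ms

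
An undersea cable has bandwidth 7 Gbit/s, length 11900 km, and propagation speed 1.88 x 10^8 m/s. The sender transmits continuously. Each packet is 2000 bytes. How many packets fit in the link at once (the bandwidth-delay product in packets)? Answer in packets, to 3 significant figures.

27700 packets

Propagation delay = 11900000 / 188000000 = 0.0632979 s.
BDP = R × t_prop = 7000000000 × 0.0632979 = 443085000 bits.
In packets of 16000 bits: 27700 packets.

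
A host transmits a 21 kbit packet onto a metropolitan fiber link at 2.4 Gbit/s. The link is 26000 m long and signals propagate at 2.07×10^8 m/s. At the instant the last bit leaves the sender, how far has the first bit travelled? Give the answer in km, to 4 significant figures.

1.811 km

t_tx = L/R = 21000/2400000000 = 8.75e-06 s.
Distance = s × t_tx = 2.07e+08 × 8.75e-06 = 1.811 km.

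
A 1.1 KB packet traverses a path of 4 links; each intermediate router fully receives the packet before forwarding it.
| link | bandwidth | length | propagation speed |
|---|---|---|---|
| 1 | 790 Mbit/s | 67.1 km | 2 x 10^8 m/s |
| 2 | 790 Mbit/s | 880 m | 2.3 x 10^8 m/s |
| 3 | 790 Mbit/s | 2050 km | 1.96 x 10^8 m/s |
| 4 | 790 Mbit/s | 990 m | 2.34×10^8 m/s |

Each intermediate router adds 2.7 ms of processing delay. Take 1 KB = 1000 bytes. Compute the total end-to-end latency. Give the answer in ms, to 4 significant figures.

L = 8800 bits.
Transmission delay per hop = L/R = 8800/790000000 = 0.0111392 ms; 4 hops → 0.044557 ms.
Propagation delays (d/s per hop): 0.3355, 0.00382609, 10.4592, 0.00423077 ms; sum = 10.8027 ms.
Processing at 3 router(s): 3 × 2.7 ms = 8.1 ms.
End-to-end = 18.95 ms.

18.95 ms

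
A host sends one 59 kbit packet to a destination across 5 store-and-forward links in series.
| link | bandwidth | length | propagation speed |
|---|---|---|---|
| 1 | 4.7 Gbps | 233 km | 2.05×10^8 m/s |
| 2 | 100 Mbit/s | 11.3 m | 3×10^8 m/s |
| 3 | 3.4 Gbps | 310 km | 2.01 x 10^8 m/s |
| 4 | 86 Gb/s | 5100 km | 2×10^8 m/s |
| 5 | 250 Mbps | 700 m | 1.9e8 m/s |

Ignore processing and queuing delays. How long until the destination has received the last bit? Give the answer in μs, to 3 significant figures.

L = 59000 bits.
Transmission delays (L/R per hop): 12.5532, 590, 17.3529, 0.686047, 236 μs; sum = 856.592 μs.
Propagation delays (d/s per hop): 1136.59, 0.0376667, 1542.29, 25500, 3.68421 μs; sum = 28182.6 μs.
End-to-end = 29000 μs.

29000 μs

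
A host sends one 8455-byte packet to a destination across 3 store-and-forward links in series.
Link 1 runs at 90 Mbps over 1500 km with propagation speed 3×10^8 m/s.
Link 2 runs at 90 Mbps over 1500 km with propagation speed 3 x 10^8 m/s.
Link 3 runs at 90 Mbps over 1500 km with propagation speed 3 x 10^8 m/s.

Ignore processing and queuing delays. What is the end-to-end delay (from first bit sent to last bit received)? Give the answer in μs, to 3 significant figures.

17300 μs

L = 8455 × 8 = 67640 bits.
Transmission delay per hop = L/R = 67640/90000000 = 751.556 μs; 3 hops → 2254.67 μs.
Propagation delays (d/s per hop): 5000, 5000, 5000 μs; sum = 15000 μs.
End-to-end = 17300 μs.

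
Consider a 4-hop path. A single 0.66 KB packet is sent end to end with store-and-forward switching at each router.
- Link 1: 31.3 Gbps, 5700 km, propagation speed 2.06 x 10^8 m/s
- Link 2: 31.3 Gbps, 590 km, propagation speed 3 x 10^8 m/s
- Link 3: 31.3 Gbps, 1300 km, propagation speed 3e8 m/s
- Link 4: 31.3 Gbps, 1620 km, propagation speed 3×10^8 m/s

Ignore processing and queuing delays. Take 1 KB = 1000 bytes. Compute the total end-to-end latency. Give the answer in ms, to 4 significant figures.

39.37 ms

L = 5280 bits.
Transmission delay per hop = L/R = 5280/31300000000 = 0.00016869 ms; 4 hops → 0.00067476 ms.
Propagation delays (d/s per hop): 27.6699, 1.96667, 4.33333, 5.4 ms; sum = 39.3699 ms.
End-to-end = 39.37 ms.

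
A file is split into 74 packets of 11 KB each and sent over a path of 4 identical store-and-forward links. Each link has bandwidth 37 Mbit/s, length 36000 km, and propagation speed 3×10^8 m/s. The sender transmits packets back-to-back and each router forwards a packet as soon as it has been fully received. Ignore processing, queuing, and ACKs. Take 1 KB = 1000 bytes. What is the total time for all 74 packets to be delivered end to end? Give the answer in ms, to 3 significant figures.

663 ms

Per-hop transmission t_tx = L/R = 88000/37000000 = 2.37838 ms.
Per-hop propagation t_prop = 36000000/300000000 = 120 ms.
Pipeline fill: first packet needs 4·t_tx to clear all hops; remaining 73 packets each add one t_tx.
Total = (4+74-1)·t_tx + 4·t_prop = 77·2.37838 + 4·120 = 663 ms.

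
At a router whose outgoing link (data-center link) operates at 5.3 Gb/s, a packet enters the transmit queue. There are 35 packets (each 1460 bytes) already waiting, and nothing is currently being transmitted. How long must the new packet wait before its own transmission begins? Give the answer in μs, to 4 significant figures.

Each queued packet: L/R = 11680/5300000000 = 2.20377 μs.
35 queued → 77.1321 μs.
Queuing delay = 77.13 μs.

77.13 μs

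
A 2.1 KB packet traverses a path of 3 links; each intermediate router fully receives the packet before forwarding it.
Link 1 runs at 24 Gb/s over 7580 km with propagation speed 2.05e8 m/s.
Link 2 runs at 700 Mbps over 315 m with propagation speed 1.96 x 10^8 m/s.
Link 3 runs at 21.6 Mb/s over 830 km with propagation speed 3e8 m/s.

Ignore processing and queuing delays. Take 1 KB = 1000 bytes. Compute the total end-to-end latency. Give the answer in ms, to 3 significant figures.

40.5 ms

L = 16800 bits.
Transmission delays (L/R per hop): 0.0007, 0.024, 0.777778 ms; sum = 0.802478 ms.
Propagation delays (d/s per hop): 36.9756, 0.00160714, 2.76667 ms; sum = 39.7439 ms.
End-to-end = 40.5 ms.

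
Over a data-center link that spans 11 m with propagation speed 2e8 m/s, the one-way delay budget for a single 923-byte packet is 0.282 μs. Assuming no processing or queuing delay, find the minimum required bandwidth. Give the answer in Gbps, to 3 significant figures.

L = 7384 bits.
Propagation delay = 11 / 200000000 = 0.055 μs.
Transmission budget = 0.282 − 0.055 = 0.227 μs.
R ≥ L / t_tx = 7384 bits / 2.27e-07 s = 32.5 Gbps.

32.5 Gbps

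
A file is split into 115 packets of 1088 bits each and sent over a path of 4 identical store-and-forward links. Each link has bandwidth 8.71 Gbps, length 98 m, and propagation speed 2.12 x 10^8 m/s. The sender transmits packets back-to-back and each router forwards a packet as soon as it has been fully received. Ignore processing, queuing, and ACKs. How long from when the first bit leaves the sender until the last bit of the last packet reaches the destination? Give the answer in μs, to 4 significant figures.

16.59 μs

Per-hop transmission t_tx = L/R = 1088/8710000000 = 0.124914 μs.
Per-hop propagation t_prop = 98/212000000 = 0.462264 μs.
Pipeline fill: first packet needs 4·t_tx to clear all hops; remaining 114 packets each add one t_tx.
Total = (4+115-1)·t_tx + 4·t_prop = 118·0.124914 + 4·0.462264 = 16.59 μs.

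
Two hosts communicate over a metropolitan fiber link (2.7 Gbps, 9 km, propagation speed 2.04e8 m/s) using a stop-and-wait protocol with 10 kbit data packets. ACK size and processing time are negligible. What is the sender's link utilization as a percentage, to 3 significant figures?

4.03 %

t_tx = L/R = 10000/2700000000 = 3.7037e-06 s.
t_prop = 9000/204000000 = 4.41176e-05 s; RTT = 8.82353e-05 s.
Cycle = t_tx + RTT = 9.1939e-05 s.
Utilization = t_tx / cycle = 3.7037e-06/9.1939e-05 = 4.03 %.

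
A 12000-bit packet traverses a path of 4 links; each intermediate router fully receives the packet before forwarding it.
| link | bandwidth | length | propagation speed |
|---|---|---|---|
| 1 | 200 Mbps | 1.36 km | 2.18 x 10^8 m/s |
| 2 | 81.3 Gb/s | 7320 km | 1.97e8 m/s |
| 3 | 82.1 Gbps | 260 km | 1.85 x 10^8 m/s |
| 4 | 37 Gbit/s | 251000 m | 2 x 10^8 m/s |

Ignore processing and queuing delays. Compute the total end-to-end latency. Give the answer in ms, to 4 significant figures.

Transmission delays (L/R per hop): 0.06, 0.000147601, 0.000146163, 0.000324324 ms; sum = 0.0606181 ms.
Propagation delays (d/s per hop): 0.00623853, 37.1574, 1.40541, 1.255 ms; sum = 39.824 ms.
End-to-end = 39.88 ms.

39.88 ms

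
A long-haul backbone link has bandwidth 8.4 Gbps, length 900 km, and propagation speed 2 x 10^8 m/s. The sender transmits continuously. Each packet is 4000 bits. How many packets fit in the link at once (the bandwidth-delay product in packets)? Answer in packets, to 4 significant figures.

Propagation delay = 900000 / 200000000 = 0.0045 s.
BDP = R × t_prop = 8400000000 × 0.0045 = 37800000 bits.
In packets of 4000 bits: 9450 packets.

9450 packets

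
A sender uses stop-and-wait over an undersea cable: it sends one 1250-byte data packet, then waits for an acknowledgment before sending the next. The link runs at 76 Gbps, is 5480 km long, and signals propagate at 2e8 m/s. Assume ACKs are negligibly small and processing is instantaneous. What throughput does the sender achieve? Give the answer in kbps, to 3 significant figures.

182 kbps

t_tx = L/R = 10000/76000000000 = 1.31579e-07 s.
t_prop = 5480000/200000000 = 0.0274 s; RTT = 0.0548 s.
Cycle = t_tx + RTT = 0.0548001 s.
Throughput = L / cycle = 10000 / 0.0548001 = 182 kbps.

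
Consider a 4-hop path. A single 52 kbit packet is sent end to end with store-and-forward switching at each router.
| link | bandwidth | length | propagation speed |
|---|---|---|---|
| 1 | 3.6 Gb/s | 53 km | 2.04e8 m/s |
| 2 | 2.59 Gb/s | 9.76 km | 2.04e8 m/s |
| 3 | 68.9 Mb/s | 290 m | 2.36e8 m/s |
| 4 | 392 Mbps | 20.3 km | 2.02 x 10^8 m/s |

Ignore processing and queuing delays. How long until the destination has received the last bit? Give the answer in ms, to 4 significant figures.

L = 52000 bits.
Transmission delays (L/R per hop): 0.0144444, 0.0200772, 0.754717, 0.132653 ms; sum = 0.921892 ms.
Propagation delays (d/s per hop): 0.259804, 0.0478431, 0.00122881, 0.100495 ms; sum = 0.409371 ms.
End-to-end = 1.331 ms.

1.331 ms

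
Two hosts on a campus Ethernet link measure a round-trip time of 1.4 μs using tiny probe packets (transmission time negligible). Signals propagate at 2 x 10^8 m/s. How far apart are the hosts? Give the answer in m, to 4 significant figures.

One-way propagation = RTT/2 = 0.7 μs.
d = s × t = 200000000 × 7e-07 = 140.0 m.

140.0 m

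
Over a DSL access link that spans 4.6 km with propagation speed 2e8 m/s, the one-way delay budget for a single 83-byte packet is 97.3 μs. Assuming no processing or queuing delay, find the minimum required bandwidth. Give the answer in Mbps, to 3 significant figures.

8.94 Mbps

L = 664 bits.
Propagation delay = 4600 / 200000000 = 23 μs.
Transmission budget = 97.3 − 23 = 74.3 μs.
R ≥ L / t_tx = 664 bits / 7.43e-05 s = 8.94 Mbps.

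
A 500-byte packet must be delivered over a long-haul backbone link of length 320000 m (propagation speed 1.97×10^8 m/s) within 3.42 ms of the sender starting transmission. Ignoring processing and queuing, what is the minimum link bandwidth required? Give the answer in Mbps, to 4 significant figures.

L = 4000 bits.
Propagation delay = 320000 / 197000000 = 1.62437 ms.
Transmission budget = 3.42 − 1.62437 = 1.79563 ms.
R ≥ L / t_tx = 4000 bits / 0.00179563 s = 2.228 Mbps.

2.228 Mbps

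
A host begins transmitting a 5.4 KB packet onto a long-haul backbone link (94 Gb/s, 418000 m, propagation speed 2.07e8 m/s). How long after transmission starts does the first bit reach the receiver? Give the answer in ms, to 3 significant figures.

First bit experiences only propagation delay: d/s = 418000/2.07e+08 = 2.02 ms.

2.02 ms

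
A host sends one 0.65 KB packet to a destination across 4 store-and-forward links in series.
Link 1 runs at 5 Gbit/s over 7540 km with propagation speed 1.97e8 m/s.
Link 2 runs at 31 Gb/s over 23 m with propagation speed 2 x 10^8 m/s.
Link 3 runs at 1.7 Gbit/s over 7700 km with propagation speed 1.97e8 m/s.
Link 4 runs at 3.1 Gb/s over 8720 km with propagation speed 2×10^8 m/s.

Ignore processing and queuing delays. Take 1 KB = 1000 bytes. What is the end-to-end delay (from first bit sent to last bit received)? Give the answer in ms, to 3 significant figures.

L = 5200 bits.
Transmission delays (L/R per hop): 0.00104, 0.000167742, 0.00305882, 0.00167742 ms; sum = 0.00594398 ms.
Propagation delays (d/s per hop): 38.2741, 0.000115, 39.0863, 43.6 ms; sum = 120.961 ms.
End-to-end = 121 ms.

121 ms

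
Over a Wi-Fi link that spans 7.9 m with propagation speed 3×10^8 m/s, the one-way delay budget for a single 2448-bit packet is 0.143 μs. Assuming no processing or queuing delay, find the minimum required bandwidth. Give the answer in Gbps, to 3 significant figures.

Propagation delay = 7.9 / 300000000 = 0.0263333 μs.
Transmission budget = 0.143 − 0.0263333 = 0.116667 μs.
R ≥ L / t_tx = 2448 bits / 1.16667e-07 s = 21.0 Gbps.

21.0 Gbps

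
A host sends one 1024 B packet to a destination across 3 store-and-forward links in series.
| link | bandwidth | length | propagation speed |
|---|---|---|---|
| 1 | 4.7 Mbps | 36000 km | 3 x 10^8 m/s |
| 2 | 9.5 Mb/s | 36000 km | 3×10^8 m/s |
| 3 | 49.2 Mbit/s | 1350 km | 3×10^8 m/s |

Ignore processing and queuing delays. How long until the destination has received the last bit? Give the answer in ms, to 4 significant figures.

L = 1024 × 8 = 8192 bits.
Transmission delays (L/R per hop): 1.74298, 0.862316, 0.166504 ms; sum = 2.7718 ms.
Propagation delays (d/s per hop): 120, 120, 4.5 ms; sum = 244.5 ms.
End-to-end = 247.3 ms.

247.3 ms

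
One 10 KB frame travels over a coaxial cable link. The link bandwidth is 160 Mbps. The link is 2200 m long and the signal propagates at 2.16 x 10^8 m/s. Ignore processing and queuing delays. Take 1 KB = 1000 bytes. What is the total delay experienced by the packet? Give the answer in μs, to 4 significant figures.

510.2 μs

L = 80000 bits.
Transmission delay = L/R = 80000 / 160000000 = 500 μs.
Propagation delay = d/s = 2200 m / 216000000 m/s = 10.1852 μs.
Total = 510.2 μs.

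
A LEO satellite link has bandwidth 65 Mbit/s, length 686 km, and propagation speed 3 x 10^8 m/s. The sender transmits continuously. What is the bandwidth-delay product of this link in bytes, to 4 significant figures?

Propagation delay = 686000 / 300000000 = 0.00228667 s.
BDP = R × t_prop = 65000000 × 0.00228667 = 148633 bits.
In bytes: 148633/8 = 18580 bytes.

18580 bytes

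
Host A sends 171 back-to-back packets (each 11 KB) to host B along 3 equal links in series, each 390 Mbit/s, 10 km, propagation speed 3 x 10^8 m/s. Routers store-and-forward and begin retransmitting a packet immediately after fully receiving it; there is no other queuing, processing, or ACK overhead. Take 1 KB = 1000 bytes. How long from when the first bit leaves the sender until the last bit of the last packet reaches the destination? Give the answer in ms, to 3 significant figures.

Per-hop transmission t_tx = L/R = 88000/390000000 = 0.225641 ms.
Per-hop propagation t_prop = 10000/300000000 = 0.0333333 ms.
Pipeline fill: first packet needs 3·t_tx to clear all hops; remaining 170 packets each add one t_tx.
Total = (3+171-1)·t_tx + 3·t_prop = 173·0.225641 + 3·0.0333333 = 39.1 ms.

39.1 ms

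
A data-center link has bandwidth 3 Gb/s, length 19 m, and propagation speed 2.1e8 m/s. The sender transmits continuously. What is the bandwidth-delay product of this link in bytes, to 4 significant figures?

Propagation delay = 19 / 210000000 = 9.04762e-08 s.
BDP = R × t_prop = 3000000000 × 9.04762e-08 = 271.429 bits.
In bytes: 271.429/8 = 33.93 bytes.

33.93 bytes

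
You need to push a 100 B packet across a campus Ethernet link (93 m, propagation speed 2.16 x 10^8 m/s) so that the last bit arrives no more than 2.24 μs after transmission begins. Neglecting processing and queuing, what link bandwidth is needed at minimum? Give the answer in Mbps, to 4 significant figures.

442.1 Mbps

L = 800 bits.
Propagation delay = 93 / 216000000 = 0.430556 μs.
Transmission budget = 2.24 − 0.430556 = 1.80944 μs.
R ≥ L / t_tx = 800 bits / 1.80944e-06 s = 442.1 Mbps.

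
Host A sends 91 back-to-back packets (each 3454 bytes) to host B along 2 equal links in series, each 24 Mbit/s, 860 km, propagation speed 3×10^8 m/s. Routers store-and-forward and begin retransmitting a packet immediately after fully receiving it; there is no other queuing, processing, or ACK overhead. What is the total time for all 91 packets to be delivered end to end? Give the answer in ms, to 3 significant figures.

Per-hop transmission t_tx = L/R = 27632/24000000 = 1.15133 ms.
Per-hop propagation t_prop = 860000/300000000 = 2.86667 ms.
Pipeline fill: first packet needs 2·t_tx to clear all hops; remaining 90 packets each add one t_tx.
Total = (2+91-1)·t_tx + 2·t_prop = 92·1.15133 + 2·2.86667 = 112 ms.

112 ms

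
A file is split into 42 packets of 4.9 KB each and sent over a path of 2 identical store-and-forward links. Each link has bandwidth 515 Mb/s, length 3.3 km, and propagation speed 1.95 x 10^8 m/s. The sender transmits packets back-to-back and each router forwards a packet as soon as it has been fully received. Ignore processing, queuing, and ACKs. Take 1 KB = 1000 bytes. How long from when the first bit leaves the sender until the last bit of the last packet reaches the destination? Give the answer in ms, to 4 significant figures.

3.307 ms

Per-hop transmission t_tx = L/R = 39200/515000000 = 0.0761165 ms.
Per-hop propagation t_prop = 3300/195000000 = 0.0169231 ms.
Pipeline fill: first packet needs 2·t_tx to clear all hops; remaining 41 packets each add one t_tx.
Total = (2+42-1)·t_tx + 2·t_prop = 43·0.0761165 + 2·0.0169231 = 3.307 ms.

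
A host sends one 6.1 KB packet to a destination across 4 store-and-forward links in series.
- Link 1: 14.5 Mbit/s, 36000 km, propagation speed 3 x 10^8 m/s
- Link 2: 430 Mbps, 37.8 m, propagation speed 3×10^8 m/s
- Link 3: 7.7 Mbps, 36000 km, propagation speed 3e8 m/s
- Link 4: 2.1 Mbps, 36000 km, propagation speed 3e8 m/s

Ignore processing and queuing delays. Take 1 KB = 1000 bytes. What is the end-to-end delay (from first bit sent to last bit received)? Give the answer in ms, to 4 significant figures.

393.1 ms

L = 48800 bits.
Transmission delays (L/R per hop): 3.36552, 0.113488, 6.33766, 23.2381 ms; sum = 33.0548 ms.
Propagation delays (d/s per hop): 120, 0.000126, 120, 120 ms; sum = 360 ms.
End-to-end = 393.1 ms.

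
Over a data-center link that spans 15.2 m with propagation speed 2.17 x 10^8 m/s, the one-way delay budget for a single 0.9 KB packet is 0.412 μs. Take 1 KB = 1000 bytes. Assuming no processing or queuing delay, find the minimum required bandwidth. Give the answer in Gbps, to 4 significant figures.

L = 7200 bits.
Propagation delay = 15.2 / 217000000 = 0.0700461 μs.
Transmission budget = 0.412 − 0.0700461 = 0.341954 μs.
R ≥ L / t_tx = 7200 bits / 3.41954e-07 s = 21.06 Gbps.

21.06 Gbps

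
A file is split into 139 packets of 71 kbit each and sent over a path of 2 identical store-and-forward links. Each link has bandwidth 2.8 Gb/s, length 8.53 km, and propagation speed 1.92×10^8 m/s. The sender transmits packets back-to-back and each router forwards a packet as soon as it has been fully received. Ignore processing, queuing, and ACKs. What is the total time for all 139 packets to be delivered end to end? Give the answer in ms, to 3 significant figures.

3.64 ms

Per-hop transmission t_tx = L/R = 71000/2800000000 = 0.0253571 ms.
Per-hop propagation t_prop = 8530/192000000 = 0.0444271 ms.
Pipeline fill: first packet needs 2·t_tx to clear all hops; remaining 138 packets each add one t_tx.
Total = (2+139-1)·t_tx + 2·t_prop = 140·0.0253571 + 2·0.0444271 = 3.64 ms.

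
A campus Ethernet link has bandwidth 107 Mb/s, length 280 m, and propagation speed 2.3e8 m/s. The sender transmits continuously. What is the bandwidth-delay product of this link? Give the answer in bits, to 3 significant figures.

Propagation delay = 280 / 2.3e+08 = 1.21739e-06 s.
BDP = R × t_prop = 107000000 × 1.21739e-06 = 130.261 bits.

130 bits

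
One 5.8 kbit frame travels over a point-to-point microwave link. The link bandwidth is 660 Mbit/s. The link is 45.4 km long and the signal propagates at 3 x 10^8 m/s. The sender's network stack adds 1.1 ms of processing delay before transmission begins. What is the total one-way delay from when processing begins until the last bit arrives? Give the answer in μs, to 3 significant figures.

L = 5800 bits.
Transmission delay = L/R = 5800 / 660000000 = 8.78788 μs.
Propagation delay = d/s = 45400 m / 300000000 m/s = 151.333 μs.
Plus processing delay 1.1 ms = 1100 μs.
Total = 1260 μs.

1260 μs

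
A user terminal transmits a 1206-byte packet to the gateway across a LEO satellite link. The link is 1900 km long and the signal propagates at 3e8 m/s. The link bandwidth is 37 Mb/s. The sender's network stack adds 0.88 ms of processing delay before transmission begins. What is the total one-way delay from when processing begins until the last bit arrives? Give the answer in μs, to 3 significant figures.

7470 μs

L = 1206 × 8 = 9648 bits.
Transmission delay = L/R = 9648 / 37000000 = 260.757 μs.
Propagation delay = d/s = 1900000 m / 300000000 m/s = 6333.33 μs.
Plus processing delay 0.88 ms = 880 μs.
Total = 7470 μs.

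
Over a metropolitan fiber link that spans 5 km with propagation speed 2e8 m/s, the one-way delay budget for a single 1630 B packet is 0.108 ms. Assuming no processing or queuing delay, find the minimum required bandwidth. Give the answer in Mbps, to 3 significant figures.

157 Mbps

L = 13040 bits.
Propagation delay = 5000 / 200000000 = 0.025 ms.
Transmission budget = 0.108 − 0.025 = 0.083 ms.
R ≥ L / t_tx = 13040 bits / 8.3e-05 s = 157 Mbps.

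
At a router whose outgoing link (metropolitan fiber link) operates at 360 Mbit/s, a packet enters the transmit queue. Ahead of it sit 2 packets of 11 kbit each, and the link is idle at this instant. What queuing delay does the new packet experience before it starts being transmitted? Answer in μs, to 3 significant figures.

Each queued packet: L/R = 11000/360000000 = 30.5556 μs.
2 queued → 61.1111 μs.
Queuing delay = 61.1 μs.

61.1 μs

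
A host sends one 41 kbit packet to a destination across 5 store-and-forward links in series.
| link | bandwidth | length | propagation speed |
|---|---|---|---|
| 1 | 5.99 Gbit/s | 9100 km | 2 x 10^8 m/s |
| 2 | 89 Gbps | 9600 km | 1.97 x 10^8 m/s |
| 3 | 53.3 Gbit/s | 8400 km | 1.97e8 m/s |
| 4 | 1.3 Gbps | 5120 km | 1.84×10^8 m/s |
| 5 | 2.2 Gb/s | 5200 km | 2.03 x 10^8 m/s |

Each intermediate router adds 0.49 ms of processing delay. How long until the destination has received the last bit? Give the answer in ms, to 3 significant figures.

L = 41000 bits.
Transmission delays (L/R per hop): 0.00684474, 0.000460674, 0.000769231, 0.0315385, 0.0186364 ms; sum = 0.0582495 ms.
Propagation delays (d/s per hop): 45.5, 48.731, 42.6396, 27.8261, 25.6158 ms; sum = 190.312 ms.
Processing at 4 router(s): 4 × 0.49 ms = 1.96 ms.
End-to-end = 192 ms.

192 ms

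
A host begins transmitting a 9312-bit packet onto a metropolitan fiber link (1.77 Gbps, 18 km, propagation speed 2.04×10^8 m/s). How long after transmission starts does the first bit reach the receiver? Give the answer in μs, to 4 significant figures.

First bit experiences only propagation delay: d/s = 18000/204000000 = 88.24 μs.

88.24 μs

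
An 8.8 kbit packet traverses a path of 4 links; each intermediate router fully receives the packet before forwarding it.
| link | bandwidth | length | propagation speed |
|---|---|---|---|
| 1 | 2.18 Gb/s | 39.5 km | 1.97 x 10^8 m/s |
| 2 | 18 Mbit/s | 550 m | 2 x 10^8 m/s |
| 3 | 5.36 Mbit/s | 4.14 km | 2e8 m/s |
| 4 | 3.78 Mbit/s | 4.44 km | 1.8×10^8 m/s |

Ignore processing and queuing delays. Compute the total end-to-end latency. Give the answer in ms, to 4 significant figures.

L = 8800 bits.
Transmission delays (L/R per hop): 0.0040367, 0.488889, 1.64179, 2.32804 ms; sum = 4.46276 ms.
Propagation delays (d/s per hop): 0.200508, 0.00275, 0.0207, 0.0246667 ms; sum = 0.248624 ms.
End-to-end = 4.711 ms.

4.711 ms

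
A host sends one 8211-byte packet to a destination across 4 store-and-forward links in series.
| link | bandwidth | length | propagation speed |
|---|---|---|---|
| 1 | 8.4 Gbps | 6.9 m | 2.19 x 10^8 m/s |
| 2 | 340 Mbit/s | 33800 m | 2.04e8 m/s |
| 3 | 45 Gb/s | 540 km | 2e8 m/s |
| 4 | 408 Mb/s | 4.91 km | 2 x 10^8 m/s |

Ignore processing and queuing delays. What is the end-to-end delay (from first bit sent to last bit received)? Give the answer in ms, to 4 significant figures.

L = 8211 × 8 = 65688 bits.
Transmission delays (L/R per hop): 0.00782, 0.1932, 0.00145973, 0.161 ms; sum = 0.36348 ms.
Propagation delays (d/s per hop): 3.15068e-05, 0.165686, 2.7, 0.02455 ms; sum = 2.89027 ms.
End-to-end = 3.254 ms.

3.254 ms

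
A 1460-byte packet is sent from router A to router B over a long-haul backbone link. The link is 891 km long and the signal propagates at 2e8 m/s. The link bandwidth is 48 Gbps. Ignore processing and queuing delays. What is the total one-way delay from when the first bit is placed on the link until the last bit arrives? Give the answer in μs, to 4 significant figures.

L = 1460 × 8 = 11680 bits.
Transmission delay = L/R = 11680 / 48000000000 = 0.243333 μs.
Propagation delay = d/s = 891000 m / 200000000 m/s = 4455 μs.
Total = 4455 μs.

4455 μs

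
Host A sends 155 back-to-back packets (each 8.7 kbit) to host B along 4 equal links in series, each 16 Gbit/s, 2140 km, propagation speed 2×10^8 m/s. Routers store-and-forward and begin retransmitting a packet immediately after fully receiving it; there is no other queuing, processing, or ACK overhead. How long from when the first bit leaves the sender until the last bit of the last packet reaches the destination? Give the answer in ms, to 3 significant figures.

Per-hop transmission t_tx = L/R = 8700/16000000000 = 0.00054375 ms.
Per-hop propagation t_prop = 2140000/200000000 = 10.7 ms.
Pipeline fill: first packet needs 4·t_tx to clear all hops; remaining 154 packets each add one t_tx.
Total = (4+155-1)·t_tx + 4·t_prop = 158·0.00054375 + 4·10.7 = 42.9 ms.

42.9 ms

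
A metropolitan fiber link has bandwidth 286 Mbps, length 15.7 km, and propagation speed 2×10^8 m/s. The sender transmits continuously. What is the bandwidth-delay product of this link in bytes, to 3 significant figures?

2810 bytes

Propagation delay = 15700 / 200000000 = 7.85e-05 s.
BDP = R × t_prop = 286000000 × 7.85e-05 = 22451 bits.
In bytes: 22451/8 = 2810 bytes.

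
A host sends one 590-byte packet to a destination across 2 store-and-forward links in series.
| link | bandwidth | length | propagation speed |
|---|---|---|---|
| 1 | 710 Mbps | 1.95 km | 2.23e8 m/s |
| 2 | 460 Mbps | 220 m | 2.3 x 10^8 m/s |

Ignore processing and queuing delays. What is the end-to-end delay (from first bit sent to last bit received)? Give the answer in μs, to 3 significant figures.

L = 590 × 8 = 4720 bits.
Transmission delays (L/R per hop): 6.64789, 10.2609 μs; sum = 16.9088 μs.
Propagation delays (d/s per hop): 8.74439, 0.956522 μs; sum = 9.70092 μs.
End-to-end = 26.6 μs.

26.6 μs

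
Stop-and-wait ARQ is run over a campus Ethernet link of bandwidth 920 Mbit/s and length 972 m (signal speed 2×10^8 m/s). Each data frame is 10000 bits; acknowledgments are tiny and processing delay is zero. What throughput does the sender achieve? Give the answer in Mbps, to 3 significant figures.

t_tx = L/R = 10000/920000000 = 1.08696e-05 s.
t_prop = 972/200000000 = 4.86e-06 s; RTT = 9.72e-06 s.
Cycle = t_tx + RTT = 2.05896e-05 s.
Throughput = L / cycle = 10000 / 2.05896e-05 = 486 Mbps.

486 Mbps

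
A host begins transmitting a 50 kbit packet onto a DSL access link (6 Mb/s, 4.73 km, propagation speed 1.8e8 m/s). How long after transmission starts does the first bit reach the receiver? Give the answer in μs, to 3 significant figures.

26.3 μs

First bit experiences only propagation delay: d/s = 4730/180000000 = 26.3 μs.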